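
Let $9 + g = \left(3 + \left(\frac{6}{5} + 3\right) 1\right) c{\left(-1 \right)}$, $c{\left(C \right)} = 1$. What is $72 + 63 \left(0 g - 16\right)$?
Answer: $-936$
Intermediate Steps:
$g = - \frac{9}{5}$ ($g = -9 + \left(3 + \left(\frac{6}{5} + 3\right) 1\right) 1 = -9 + \left(3 + \frac{21}{5} \cdot 1\right) 1 = -9 + \left(3 + \frac{21}{5}\right) 1 = -9 + \frac{36}{5} \cdot 1 = -9 + \frac{36}{5} = - \frac{9}{5} \approx -1.8$)
$72 + 63 \left(0 g - 16\right) = 72 + 63 \left(0 \left(- \frac{9}{5}\right) - 16\right) = 72 + 63 \left(0 - 16\right) = 72 + 63 \left(-16\right) = 72 - 1008 = -936$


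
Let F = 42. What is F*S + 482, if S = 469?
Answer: 20180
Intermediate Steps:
F*S + 482 = 42*469 + 482 = 19698 + 482 = 20180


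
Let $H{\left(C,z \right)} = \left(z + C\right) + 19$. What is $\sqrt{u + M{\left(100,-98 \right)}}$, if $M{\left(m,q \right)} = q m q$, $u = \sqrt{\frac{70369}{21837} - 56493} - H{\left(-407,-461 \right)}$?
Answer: $\frac{\sqrt{458375977596681 + 43674 i \sqrt{6734352129666}}}{21837} \approx 980.43 + 0.12121 i$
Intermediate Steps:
$H{\left(C,z \right)} = 19 + C + z$ ($H{\left(C,z \right)} = \left(C + z\right) + 19 = 19 + C + z$)
$u = 849 + \frac{2 i \sqrt{6734352129666}}{21837}$ ($u = \sqrt{\frac{70369}{21837} - 56493} - \left(19 - 407 - 461\right) = \sqrt{70369 \cdot \frac{1}{21837} - 56493} - -849 = \sqrt{\frac{70369}{21837} - 56493} + 849 = \sqrt{- \frac{1233567272}{21837}} + 849 = \frac{2 i \sqrt{6734352129666}}{21837} + 849 = 849 + \frac{2 i \sqrt{6734352129666}}{21837} \approx 849.0 + 237.68 i$)
$M{\left(m,q \right)} = m q^{2}$ ($M{\left(m,q \right)} = m q q = m q^{2}$)
$\sqrt{u + M{\left(100,-98 \right)}} = \sqrt{\left(849 + \frac{2 i \sqrt{6734352129666}}{21837}\right) + 100 \left(-98\right)^{2}} = \sqrt{\left(849 + \frac{2 i \sqrt{6734352129666}}{21837}\right) + 100 \cdot 9604} = \sqrt{\left(849 + \frac{2 i \sqrt{6734352129666}}{21837}\right) + 960400} = \sqrt{961249 + \frac{2 i \sqrt{6734352129666}}{21837}}$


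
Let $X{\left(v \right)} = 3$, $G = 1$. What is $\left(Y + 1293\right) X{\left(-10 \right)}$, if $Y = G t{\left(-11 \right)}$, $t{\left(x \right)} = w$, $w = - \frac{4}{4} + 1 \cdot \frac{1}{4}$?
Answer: $\frac{15507}{4} \approx 3876.8$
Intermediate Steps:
$w = - \frac{3}{4}$ ($w = \left(-4\right) \frac{1}{4} + 1 \cdot \frac{1}{4} = -1 + \frac{1}{4} = - \frac{3}{4} \approx -0.75$)
$t{\left(x \right)} = - \frac{3}{4}$
$Y = - \frac{3}{4}$ ($Y = 1 \left(- \frac{3}{4}\right) = - \frac{3}{4} \approx -0.75$)
$\left(Y + 1293\right) X{\left(-10 \right)} = \left(- \frac{3}{4} + 1293\right) 3 = \frac{5169}{4} \cdot 3 = \frac{15507}{4}$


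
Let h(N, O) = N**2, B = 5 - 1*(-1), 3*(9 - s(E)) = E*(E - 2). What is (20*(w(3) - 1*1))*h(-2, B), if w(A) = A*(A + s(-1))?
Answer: 2560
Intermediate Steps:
s(E) = 9 - E*(-2 + E)/3 (s(E) = 9 - E*(E - 2)/3 = 9 - E*(-2 + E)/3)
B = 6 (B = 5 + 1 = 6)
w(A) = A*(8 + A) (w(A) = A*(A + (9 - 1/3*(-1)**2 + (2/3)*(-1))) = A*(A + (9 - 1/3*1 - 2/3)) = A*(A + (9 - 1/3 - 2/3)) = A*(A + 8) = A*(8 + A))
(20*(w(3) - 1*1))*h(-2, B) = (20*(3*(8 + 3) - 1*1))*(-2)**2 = (20*(3*11 - 1))*4 = (20*(33 - 1))*4 = (20*32)*4 = 640*4 = 2560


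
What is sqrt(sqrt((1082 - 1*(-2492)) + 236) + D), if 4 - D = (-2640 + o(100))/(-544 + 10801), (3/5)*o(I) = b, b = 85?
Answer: sqrt(446449601 + 105206049*sqrt(3810))/10257 ≈ 8.1221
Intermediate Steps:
o(I) = 425/3 (o(I) = (5/3)*85 = 425/3)
D = 130579/30771 (D = 4 - (-2640 + 425/3)/(-544 + 10801) = 4 - (-7495)/(3*10257) = 4 - 1*(-7495/30771) = 4 + 7495/30771 = 130579/30771 ≈ 4.2436)
sqrt(sqrt((1082 - 1*(-2492)) + 236) + D) = sqrt(sqrt((1082 - 1*(-2492)) + 236) + 130579/30771) = sqrt(sqrt((1082 + 2492) + 236) + 130579/30771) = sqrt(sqrt(3574 + 236) + 130579/30771) = sqrt(sqrt(3810) + 130579/30771) = sqrt(130579/30771 + sqrt(3810))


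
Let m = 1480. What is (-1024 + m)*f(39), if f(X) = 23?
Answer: 10488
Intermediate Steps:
(-1024 + m)*f(39) = (-1024 + 1480)*23 = 456*23 = 10488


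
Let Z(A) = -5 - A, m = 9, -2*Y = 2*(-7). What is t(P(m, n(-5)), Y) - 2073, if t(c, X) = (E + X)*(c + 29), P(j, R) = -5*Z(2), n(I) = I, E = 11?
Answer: -921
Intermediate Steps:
Y = 7 (Y = -(-7) = -½*(-14) = 7)
P(j, R) = 35 (P(j, R) = -5*(-5 - 1*2) = -5*(-5 - 2) = -5*(-7) = 35)
t(c, X) = (11 + X)*(29 + c) (t(c, X) = (11 + X)*(c + 29) = (11 + X)*(29 + c))
t(P(m, n(-5)), Y) - 2073 = (319 + 11*35 + 29*7 + 7*35) - 2073 = (319 + 385 + 203 + 245) - 2073 = 1152 - 2073 = -921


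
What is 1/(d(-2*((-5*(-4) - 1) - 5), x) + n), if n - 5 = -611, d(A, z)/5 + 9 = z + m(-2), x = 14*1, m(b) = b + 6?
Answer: -1/561 ≈ -0.0017825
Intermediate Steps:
m(b) = 6 + b
x = 14
d(A, z) = -25 + 5*z (d(A, z) = -45 + 5*(z + (6 - 2)) = -45 + 5*(z + 4) = -45 + 5*(4 + z) = -45 + (20 + 5*z) = -25 + 5*z)
n = -606 (n = 5 - 611 = -606)
1/(d(-2*((-5*(-4) - 1) - 5), x) + n) = 1/((-25 + 5*14) - 606) = 1/((-25 + 70) - 606) = 1/(45 - 606) = 1/(-561) = -1/561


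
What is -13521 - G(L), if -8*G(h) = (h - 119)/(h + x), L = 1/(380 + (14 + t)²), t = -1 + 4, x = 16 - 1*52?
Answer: -1302465167/96332 ≈ -13521.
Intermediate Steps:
x = -36 (x = 16 - 52 = -36)
t = 3
L = 1/669 (L = 1/(380 + (14 + 3)²) = 1/(380 + 17²) = 1/(380 + 289) = 1/669 ≈ 0.0014948)
G(h) = -(-119 + h)/(8*(-36 + h)) (G(h) = -(h - 119)/(8*(h - 36)) = -(-119 + h)/(8*(-36 + h)))
-13521 - G(L) = -13521 - (119 - 1*1/669)/(8*(-36 + 1/669)) = -13521 - (119 - 1/669)/(8*(-24083/669)) = -13521 - (-669)*79610/(8*24083*669) = -13521 - 1*(-39805/96332) = -13521 + 39805/96332 = -1302465167/96332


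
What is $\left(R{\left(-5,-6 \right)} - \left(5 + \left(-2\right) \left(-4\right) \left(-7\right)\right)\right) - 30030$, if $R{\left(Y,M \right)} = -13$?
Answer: $-29992$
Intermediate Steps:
$\left(R{\left(-5,-6 \right)} - \left(5 + \left(-2\right) \left(-4\right) \left(-7\right)\right)\right) - 30030 = \left(-13 - \left(5 + \left(-2\right) \left(-4\right) \left(-7\right)\right)\right) - 30030 = \left(-13 - \left(5 + 8 \left(-7\right)\right)\right) - 30030 = \left(-13 - \left(5 - 56\right)\right) - 30030 = \left(-13 - -51\right) - 30030 = \left(-13 + 51\right) - 30030 = 38 - 30030 = -29992$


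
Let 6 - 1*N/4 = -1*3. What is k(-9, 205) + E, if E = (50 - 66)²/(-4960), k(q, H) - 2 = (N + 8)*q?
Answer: -61078/155 ≈ -394.05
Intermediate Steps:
N = 36 (N = 24 - (-4)*3 = 24 - 4*(-3) = 24 + 12 = 36)
k(q, H) = 2 + 44*q (k(q, H) = 2 + (36 + 8)*q = 2 + 44*q)
E = -8/155 (E = (-16)²*(-1/4960) = 256*(-1/4960) = -8/155 ≈ -0.051613)
k(-9, 205) + E = (2 + 44*(-9)) - 8/155 = (2 - 396) - 8/155 = -394 - 8/155 = -61078/155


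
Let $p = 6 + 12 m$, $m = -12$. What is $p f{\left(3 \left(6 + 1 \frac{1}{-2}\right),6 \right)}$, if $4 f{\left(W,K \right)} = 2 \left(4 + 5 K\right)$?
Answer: $-2346$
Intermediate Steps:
$f{\left(W,K \right)} = 2 + \frac{5 K}{2}$ ($f{\left(W,K \right)} = \frac{2 \left(4 + 5 K\right)}{4} = \frac{8 + 10 K}{4} = 2 + \frac{5 K}{2}$)
$p = -138$ ($p = 6 + 12 \left(-12\right) = 6 - 144 = -138$)
$p f{\left(3 \left(6 + 1 \frac{1}{-2}\right),6 \right)} = - 138 \left(2 + \frac{5}{2} \cdot 6\right) = - 138 \left(2 + 15\right) = \left(-138\right) 17 = -2346$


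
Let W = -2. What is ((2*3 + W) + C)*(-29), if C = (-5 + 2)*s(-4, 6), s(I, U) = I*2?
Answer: -812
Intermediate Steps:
s(I, U) = 2*I
C = 24 (C = (-5 + 2)*(2*(-4)) = -3*(-8) = 24)
((2*3 + W) + C)*(-29) = ((2*3 - 2) + 24)*(-29) = ((6 - 2) + 24)*(-29) = (4 + 24)*(-29) = 28*(-29) = -812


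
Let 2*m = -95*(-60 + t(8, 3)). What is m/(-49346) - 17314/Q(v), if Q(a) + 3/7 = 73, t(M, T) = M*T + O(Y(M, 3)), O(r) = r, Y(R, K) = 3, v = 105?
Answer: -271883309/1139444 ≈ -238.61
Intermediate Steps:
t(M, T) = 3 + M*T (t(M, T) = M*T + 3 = 3 + M*T)
Q(a) = 508/7 (Q(a) = -3/7 + 73 = 508/7)
m = 3135/2 (m = (-95*(-60 + (3 + 8*3)))/2 = (-95*(-60 + (3 + 24)))/2 = (-95*(-60 + 27))/2 = (-95*(-33))/2 = (½)*3135 = 3135/2 ≈ 1567.5)
m/(-49346) - 17314/Q(v) = (3135/2)/(-49346) - 17314/508/7 = (3135/2)*(-1/49346) - 17314*7/508 = -285/8972 - 60599/254 = -271883309/1139444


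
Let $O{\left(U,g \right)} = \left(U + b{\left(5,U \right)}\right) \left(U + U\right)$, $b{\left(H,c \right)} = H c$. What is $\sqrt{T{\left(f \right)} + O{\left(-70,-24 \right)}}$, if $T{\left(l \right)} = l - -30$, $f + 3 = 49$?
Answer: $2 \sqrt{14719} \approx 242.64$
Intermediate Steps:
$f = 46$ ($f = -3 + 49 = 46$)
$O{\left(U,g \right)} = 12 U^{2}$ ($O{\left(U,g \right)} = \left(U + 5 U\right) \left(U + U\right) = 6 U 2 U = 12 U^{2}$)
$T{\left(l \right)} = 30 + l$ ($T{\left(l \right)} = l + 30 = 30 + l$)
$\sqrt{T{\left(f \right)} + O{\left(-70,-24 \right)}} = \sqrt{\left(30 + 46\right) + 12 \left(-70\right)^{2}} = \sqrt{76 + 12 \cdot 4900} = \sqrt{76 + 58800} = \sqrt{58876} = 2 \sqrt{14719}$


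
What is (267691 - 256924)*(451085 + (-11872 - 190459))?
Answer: 2678334318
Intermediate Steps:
(267691 - 256924)*(451085 + (-11872 - 190459)) = 10767*(451085 - 202331) = 10767*248754 = 2678334318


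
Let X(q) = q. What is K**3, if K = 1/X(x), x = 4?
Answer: 1/64 ≈ 0.015625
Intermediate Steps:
K = 1/4 ≈ 0.25000
K**3 = (1/4)**3 = 1/64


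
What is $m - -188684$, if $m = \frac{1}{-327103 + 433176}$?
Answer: $\frac{20014277933}{106073} \approx 1.8868 \cdot 10^{5}$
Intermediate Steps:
$m = \frac{1}{106073} \approx 9.4275 \cdot 10^{-6}$
$m - -188684 = \frac{1}{106073} - -188684 = \frac{1}{106073} + 188684 = \frac{20014277933}{106073}$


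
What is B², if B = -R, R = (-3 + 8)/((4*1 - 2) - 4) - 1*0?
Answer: 25/4 ≈ 6.2500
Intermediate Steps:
R = -5/2 (R = 5/((4 - 2) - 4) + 0 = 5/(2 - 4) + 0 = 5/(-2) + 0 = 5*(-½) + 0 = -5/2 + 0 = -5/2 ≈ -2.5000)
B = 5/2 (B = -1*(-5/2) = 5/2 ≈ 2.5000)
B² = (5/2)² = 25/4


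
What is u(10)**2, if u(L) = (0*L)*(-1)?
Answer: 0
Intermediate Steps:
u(L) = 0 (u(L) = 0*(-1) = 0)
u(10)**2 = 0**2 = 0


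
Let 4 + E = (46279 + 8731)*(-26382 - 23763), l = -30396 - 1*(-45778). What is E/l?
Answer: -1379238227/7691 ≈ -1.7933e+5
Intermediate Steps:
l = 15382 (l = -30396 + 45778 = 15382)
E = -2758476454 (E = -4 + (46279 + 8731)*(-26382 - 23763) = -4 + 55010*(-50145) = -4 - 2758476450 = -2758476454)
E/l = -2758476454/15382 = -2758476454*1/15382 = -1379238227/7691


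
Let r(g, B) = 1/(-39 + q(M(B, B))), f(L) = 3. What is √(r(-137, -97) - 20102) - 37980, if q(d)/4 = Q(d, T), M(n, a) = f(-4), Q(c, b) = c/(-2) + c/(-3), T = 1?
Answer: -37980 + I*√984999/7 ≈ -37980.0 + 141.78*I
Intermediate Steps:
Q(c, b) = -5*c/6 (Q(c, b) = c*(-½) + c*(-⅓) = -c/2 - c/3 = -5*c/6)
M(n, a) = 3
q(d) = -10*d/3 (q(d) = 4*(-5*d/6) = -10*d/3)
r(g, B) = -1/49 (r(g, B) = 1/(-39 - 10/3*3) = 1/(-39 - 10) = 1/(-49) = -1/49)
√(r(-137, -97) - 20102) - 37980 = √(-1/49 - 20102) - 37980 = √(-984999/49) - 37980 = I*√984999/7 - 37980 = -37980 + I*√984999/7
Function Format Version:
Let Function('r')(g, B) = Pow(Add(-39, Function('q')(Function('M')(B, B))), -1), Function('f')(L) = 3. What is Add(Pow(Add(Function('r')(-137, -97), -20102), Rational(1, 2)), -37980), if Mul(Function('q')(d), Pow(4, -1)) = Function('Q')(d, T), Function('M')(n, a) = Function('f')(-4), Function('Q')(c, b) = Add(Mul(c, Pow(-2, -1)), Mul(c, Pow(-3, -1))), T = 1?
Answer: Add(-37980, Mul(Rational(1, 7), I, Pow(984999, Rational(1, 2)))) ≈ Add(-37980., Mul(141.78, I))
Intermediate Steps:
Function('Q')(c, b) = Mul(Rational(-5, 6), c) (Function('Q')(c, b) = Add(Mul(c, Rational(-1, 2)), Mul(c, Rational(-1, 3))) = Add(Mul(Rational(-1, 2), c), Mul(Rational(-1, 3), c)) = Mul(Rational(-5, 6), c))
Function('M')(n, a) = 3
Function('q')(d) = Mul(Rational(-10, 3), d) (Function('q')(d) = Mul(4, Mul(Rational(-5, 6), d)) = Mul(Rational(-10, 3), d))
Function('r')(g, B) = Rational(-1, 49) (Function('r')(g, B) = Pow(Add(-39, Mul(Rational(-10, 3), 3)), -1) = Pow(Add(-39, -10), -1) = Pow(-49, -1) = Rational(-1, 49))
Add(Pow(Add(Function('r')(-137, -97), -20102), Rational(1, 2)), -37980) = Add(Pow(Add(Rational(-1, 49), -20102), Rational(1, 2)), -37980) = Add(Pow(Rational(-984999, 49), Rational(1, 2)), -37980) = Add(Mul(Rational(1, 7), I, Pow(984999, Rational(1, 2))), -37980) = Add(-37980, Mul(Rational(1, 7), I, Pow(984999, Rational(1, 2))))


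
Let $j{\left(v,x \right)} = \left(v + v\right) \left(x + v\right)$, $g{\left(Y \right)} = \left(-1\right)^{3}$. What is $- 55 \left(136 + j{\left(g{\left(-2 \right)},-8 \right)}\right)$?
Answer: $-8470$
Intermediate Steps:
$g{\left(Y \right)} = -1$
$j{\left(v,x \right)} = 2 v \left(v + x\right)$
$- 55 \left(136 + j{\left(g{\left(-2 \right)},-8 \right)}\right) = - 55 \left(136 + 2 \left(-1\right) \left(-1 - 8\right)\right) = - 55 \left(136 + 2 \left(-1\right) \left(-9\right)\right) = - 55 \left(136 + 18\right) = \left(-55\right) 154 = -8470$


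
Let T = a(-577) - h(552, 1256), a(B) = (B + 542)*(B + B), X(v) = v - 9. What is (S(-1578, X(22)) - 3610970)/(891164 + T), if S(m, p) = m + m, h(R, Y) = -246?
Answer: -1807063/465900 ≈ -3.8787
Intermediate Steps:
X(v) = -9 + v
a(B) = 2*B*(542 + B) (a(B) = (542 + B)*(2*B) = 2*B*(542 + B))
S(m, p) = 2*m
T = 40636 (T = 2*(-577)*(542 - 577) - 1*(-246) = 2*(-577)*(-35) + 246 = 40390 + 246 = 40636)
(S(-1578, X(22)) - 3610970)/(891164 + T) = (2*(-1578) - 3610970)/(891164 + 40636) = (-3156 - 3610970)/931800 = -3614126*1/931800 = -1807063/465900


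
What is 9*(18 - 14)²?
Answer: 144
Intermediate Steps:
9*(18 - 14)² = 9*4² = 9*16 = 144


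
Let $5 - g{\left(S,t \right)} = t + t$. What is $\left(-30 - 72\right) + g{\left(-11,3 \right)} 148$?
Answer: $-250$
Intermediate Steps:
$g{\left(S,t \right)} = 5 - 2 t$ ($g{\left(S,t \right)} = 5 - \left(t + t\right) = 5 - 2 t$)
$\left(-30 - 72\right) + g{\left(-11,3 \right)} 148 = \left(-30 - 72\right) + \left(5 - 6\right) 148 = -102 + \left(5 - 6\right) 148 = -102 - 148 = -250$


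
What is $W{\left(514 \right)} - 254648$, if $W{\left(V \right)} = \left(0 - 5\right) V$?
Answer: $-257218$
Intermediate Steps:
$W{\left(V \right)} = - 5 V$
$W{\left(514 \right)} - 254648 = \left(-5\right) 514 - 254648 = -2570 - 254648 = -257218$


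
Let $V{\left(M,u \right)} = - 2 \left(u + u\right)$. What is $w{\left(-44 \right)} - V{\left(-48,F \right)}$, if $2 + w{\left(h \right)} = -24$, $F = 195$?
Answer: $754$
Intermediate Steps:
$w{\left(h \right)} = -26$ ($w{\left(h \right)} = -2 - 24 = -26$)
$V{\left(M,u \right)} = - 4 u$ ($V{\left(M,u \right)} = - 2 \cdot 2 u = - 4 u$)
$w{\left(-44 \right)} - V{\left(-48,F \right)} = -26 - \left(-4\right) 195 = -26 - -780 = -26 + 780 = 754$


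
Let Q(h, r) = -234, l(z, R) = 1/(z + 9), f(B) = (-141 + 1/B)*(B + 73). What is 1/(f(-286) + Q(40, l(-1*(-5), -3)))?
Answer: 286/8522727 ≈ 3.3557e-5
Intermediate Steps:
f(B) = (-141 + 1/B)*(73 + B)
l(z, R) = 1/(9 + z)
1/(f(-286) + Q(40, l(-1*(-5), -3))) = 1/((-10292 - 141*(-286) + 73/(-286)) - 234) = 1/((-10292 + 40326 + 73*(-1/286)) - 234) = 1/((-10292 + 40326 - 73/286) - 234) = 1/(8589651/286 - 234) = 1/(8522727/286) = 286/8522727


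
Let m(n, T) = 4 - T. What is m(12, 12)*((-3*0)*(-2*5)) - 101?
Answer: -101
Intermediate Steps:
m(12, 12)*((-3*0)*(-2*5)) - 101 = (4 - 1*12)*((-3*0)*(-2*5)) - 101 = (4 - 12)*(0*(-10)) - 101 = -8*0 - 101 = 0 - 101 = -101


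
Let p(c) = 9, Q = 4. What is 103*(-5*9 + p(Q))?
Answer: -3708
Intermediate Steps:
103*(-5*9 + p(Q)) = 103*(-5*9 + 9) = 103*(-45 + 9) = 103*(-36) = -3708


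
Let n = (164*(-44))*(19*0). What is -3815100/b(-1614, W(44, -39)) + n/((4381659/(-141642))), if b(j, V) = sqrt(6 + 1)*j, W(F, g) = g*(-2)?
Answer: 635850*sqrt(7)/1883 ≈ 893.42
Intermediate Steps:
W(F, g) = -2*g
b(j, V) = j*sqrt(7) (b(j, V) = sqrt(7)*j = j*sqrt(7))
n = 0 (n = -7216*0 = 0)
-3815100/b(-1614, W(44, -39)) + n/((4381659/(-141642))) = -3815100*(-sqrt(7)/11298) + 0/((4381659/(-141642))) = -(-635850)*sqrt(7)/1883 + 0/((4381659*(-1/141642))) = 635850*sqrt(7)/1883 + 0/(-486851/15738) = 635850*sqrt(7)/1883 + 0*(-15738/486851) = 635850*sqrt(7)/1883 + 0 = 635850*sqrt(7)/1883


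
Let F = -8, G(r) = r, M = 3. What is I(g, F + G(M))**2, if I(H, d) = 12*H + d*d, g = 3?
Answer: 3721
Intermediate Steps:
I(H, d) = d**2 + 12*H (I(H, d) = 12*H + d**2 = d**2 + 12*H)
I(g, F + G(M))**2 = ((-8 + 3)**2 + 12*3)**2 = ((-5)**2 + 36)**2 = (25 + 36)**2 = 61**2 = 3721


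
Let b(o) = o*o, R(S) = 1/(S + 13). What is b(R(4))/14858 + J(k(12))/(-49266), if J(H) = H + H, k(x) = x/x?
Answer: -10919/270519606 ≈ -4.0363e-5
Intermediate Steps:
R(S) = 1/(13 + S)
b(o) = o**2
k(x) = 1
J(H) = 2*H
b(R(4))/14858 + J(k(12))/(-49266) = (1/(13 + 4))**2/14858 + (2*1)/(-49266) = (1/17)**2*(1/14858) + 2*(-1/49266) = (1/17)**2*(1/14858) - 1/24633 = (1/289)*(1/14858) - 1/24633 = 1/4293962 - 1/24633 = -10919/270519606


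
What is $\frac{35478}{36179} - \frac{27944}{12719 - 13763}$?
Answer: $\frac{262006252}{9442719} \approx 27.747$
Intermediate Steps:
$\frac{35478}{36179} - \frac{27944}{12719 - 13763} = 35478 \cdot \frac{1}{36179} - \frac{27944}{-1044} = \frac{35478}{36179} - - \frac{6986}{261} = \frac{35478}{36179} + \frac{6986}{261} = \frac{262006252}{9442719}$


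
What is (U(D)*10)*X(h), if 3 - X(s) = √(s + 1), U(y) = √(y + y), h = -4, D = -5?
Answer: 10*√30 + 30*I*√10 ≈ 54.772 + 94.868*I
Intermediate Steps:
U(y) = √2*√y (U(y) = √(2*y) = √2*√y)
X(s) = 3 - √(1 + s) (X(s) = 3 - √(s + 1) = 3 - √(1 + s))
(U(D)*10)*X(h) = ((√2*√(-5))*10)*(3 - √(1 - 4)) = ((√2*(I*√5))*10)*(3 - √(-3)) = ((I*√10)*10)*(3 - I*√3) = (10*I*√10)*(3 - I*√3) = 10*I*√10*(3 - I*√3)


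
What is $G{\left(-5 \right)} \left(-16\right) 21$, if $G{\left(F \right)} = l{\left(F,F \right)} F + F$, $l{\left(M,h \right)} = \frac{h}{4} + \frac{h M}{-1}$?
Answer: $-42420$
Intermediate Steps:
$l{\left(M,h \right)} = \frac{h}{4} - M h$ ($l{\left(M,h \right)} = h \frac{1}{4} + M h \left(-1\right) = \frac{h}{4} - M h$)
$G{\left(F \right)} = F + F^{2} \left(\frac{1}{4} - F\right)$ ($G{\left(F \right)} = F \left(\frac{1}{4} - F\right) F + F = F^{2} \left(\frac{1}{4} - F\right) + F = F + F^{2} \left(\frac{1}{4} - F\right)$)
$G{\left(-5 \right)} \left(-16\right) 21 = - 5 \left(1 - \left(-5\right)^{2} + \frac{1}{4} \left(-5\right)\right) \left(-16\right) 21 = - 5 \left(1 - 25 - \frac{5}{4}\right) \left(-16\right) 21 = \left(-5\right) \left(- \frac{101}{4}\right) \left(-16\right) 21 = \frac{505}{4} \left(-16\right) 21 = \left(-2020\right) 21 = -42420$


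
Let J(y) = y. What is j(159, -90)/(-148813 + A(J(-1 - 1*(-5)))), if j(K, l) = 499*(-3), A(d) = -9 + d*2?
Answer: 1497/148814 ≈ 0.010060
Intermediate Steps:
A(d) = -9 + 2*d
j(K, l) = -1497
j(159, -90)/(-148813 + A(J(-1 - 1*(-5)))) = -1497/(-148813 + (-9 + 2*(-1 - 1*(-5)))) = -1497/(-148813 + (-9 + 2*(-1 + 5))) = -1497/(-148813 + (-9 + 2*4)) = -1497/(-148813 + (-9 + 8)) = -1497/(-148813 - 1) = -1497/(-148814) = -1497*(-1/148814) = 1497/148814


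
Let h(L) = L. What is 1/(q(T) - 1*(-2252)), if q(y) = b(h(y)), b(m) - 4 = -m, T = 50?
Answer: 1/2206 ≈ 0.00045331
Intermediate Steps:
b(m) = 4 - m
q(y) = 4 - y
1/(q(T) - 1*(-2252)) = 1/((4 - 1*50) - 1*(-2252)) = 1/((4 - 50) + 2252) = 1/(-46 + 2252) = 1/2206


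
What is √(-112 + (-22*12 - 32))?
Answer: 2*I*√102 ≈ 20.199*I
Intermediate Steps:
√(-112 + (-22*12 - 32)) = √(-112 + (-264 - 32)) = √(-112 - 296) = √(-408) = 2*I*√102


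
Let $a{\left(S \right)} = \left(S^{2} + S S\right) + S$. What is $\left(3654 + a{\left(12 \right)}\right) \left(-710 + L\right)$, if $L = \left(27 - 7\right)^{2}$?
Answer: $-1225740$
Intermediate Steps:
$L = 400$ ($L = 20^{2} = 400$)
$a{\left(S \right)} = S + 2 S^{2}$ ($a{\left(S \right)} = \left(S^{2} + S^{2}\right) + S = 2 S^{2} + S = S + 2 S^{2}$)
$\left(3654 + a{\left(12 \right)}\right) \left(-710 + L\right) = \left(3654 + 12 \left(1 + 2 \cdot 12\right)\right) \left(-710 + 400\right) = \left(3654 + 12 \left(1 + 24\right)\right) \left(-310\right) = \left(3654 + 12 \cdot 25\right) \left(-310\right) = \left(3654 + 300\right) \left(-310\right) = 3954 \left(-310\right) = -1225740$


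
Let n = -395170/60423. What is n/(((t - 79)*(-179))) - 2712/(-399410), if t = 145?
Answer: 47585492431/6479858290455 ≈ 0.0073436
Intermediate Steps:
n = -395170/60423 (n = -395170*1/60423 = -395170/60423 ≈ -6.5401)
n/(((t - 79)*(-179))) - 2712/(-399410) = -395170*(-1/(179*(145 - 79)))/60423 - 2712/(-399410) = -395170/(60423*(66*(-179))) - 2712*(-1/399410) = -395170/60423/(-11814) + 1356/199705 = -395170/60423*(-1/11814) + 1356/199705 = 197585/356918661 + 1356/199705 = 47585492431/6479858290455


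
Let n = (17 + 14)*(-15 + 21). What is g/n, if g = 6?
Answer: 1/31 ≈ 0.032258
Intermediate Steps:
n = 186 (n = 31*6 = 186)
g/n = 6/186 = (1/186)*6 = 1/31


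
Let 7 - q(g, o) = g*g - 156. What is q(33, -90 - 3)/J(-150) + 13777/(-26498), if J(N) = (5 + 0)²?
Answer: -24881573/662450 ≈ -37.560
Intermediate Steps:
q(g, o) = 163 - g² (q(g, o) = 7 - (g*g - 156) = 7 - (g² - 156) = 7 - (-156 + g²) = 7 + (156 - g²) = 163 - g²)
J(N) = 25 (J(N) = 5² = 25)
q(33, -90 - 3)/J(-150) + 13777/(-26498) = (163 - 1*33²)/25 + 13777/(-26498) = (163 - 1*1089)*(1/25) + 13777*(-1/26498) = (163 - 1089)*(1/25) - 13777/26498 = -926*1/25 - 13777/26498 = -926/25 - 13777/26498 = -24881573/662450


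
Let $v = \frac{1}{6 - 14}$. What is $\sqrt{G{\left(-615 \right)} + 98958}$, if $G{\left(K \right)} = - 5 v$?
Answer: $\frac{\sqrt{1583338}}{4} \approx 314.58$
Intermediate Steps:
$v = - \frac{1}{8}$ ($v = \frac{1}{-8} = - \frac{1}{8} \approx -0.125$)
$G{\left(K \right)} = \frac{5}{8}$ ($G{\left(K \right)} = \left(-5\right) \left(- \frac{1}{8}\right) = \frac{5}{8}$)
$\sqrt{G{\left(-615 \right)} + 98958} = \sqrt{\frac{5}{8} + 98958} = \sqrt{\frac{791669}{8}} = \frac{\sqrt{1583338}}{4}$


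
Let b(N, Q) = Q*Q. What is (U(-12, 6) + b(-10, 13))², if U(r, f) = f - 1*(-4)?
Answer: 32041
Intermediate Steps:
b(N, Q) = Q²
U(r, f) = 4 + f (U(r, f) = f + 4 = 4 + f)
(U(-12, 6) + b(-10, 13))² = ((4 + 6) + 13²)² = (10 + 169)² = 179² = 32041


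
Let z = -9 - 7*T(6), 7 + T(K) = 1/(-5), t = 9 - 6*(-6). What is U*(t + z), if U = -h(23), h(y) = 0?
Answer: 0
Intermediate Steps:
t = 45 (t = 9 + 36 = 45)
T(K) = -36/5 (T(K) = -7 + 1/(-5) = -7 - ⅕ = -36/5)
z = 207/5 (z = -9 - 7*(-36/5) = -9 + 252/5 = 207/5 ≈ 41.400)
U = 0 (U = -1*0 = 0)
U*(t + z) = 0*(45 + 207/5) = 0*(432/5) = 0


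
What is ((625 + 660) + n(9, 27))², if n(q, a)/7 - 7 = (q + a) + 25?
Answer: 3101121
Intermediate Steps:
n(q, a) = 224 + 7*a + 7*q (n(q, a) = 49 + 7*((q + a) + 25) = 49 + 7*((a + q) + 25) = 49 + 7*(25 + a + q) = 49 + (175 + 7*a + 7*q) = 224 + 7*a + 7*q)
((625 + 660) + n(9, 27))² = ((625 + 660) + (224 + 7*27 + 7*9))² = (1285 + (224 + 189 + 63))² = (1285 + 476)² = 1761² = 3101121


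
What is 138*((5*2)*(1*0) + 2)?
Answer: 276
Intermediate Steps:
138*((5*2)*(1*0) + 2) = 138*(10*0 + 2) = 138*(0 + 2) = 138*2 = 276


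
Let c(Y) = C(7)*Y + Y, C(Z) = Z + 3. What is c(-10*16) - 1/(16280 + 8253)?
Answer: -43178081/24533 ≈ -1760.0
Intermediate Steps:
C(Z) = 3 + Z
c(Y) = 11*Y (c(Y) = (3 + 7)*Y + Y = 10*Y + Y = 11*Y)
c(-10*16) - 1/(16280 + 8253) = 11*(-10*16) - 1/(16280 + 8253) = 11*(-160) - 1/24533 = -1760 - 1*1/24533 = -1760 - 1/24533 = -43178081/24533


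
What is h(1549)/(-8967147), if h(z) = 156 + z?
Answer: -1705/8967147 ≈ -0.00019014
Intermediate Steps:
h(1549)/(-8967147) = (156 + 1549)/(-8967147) = 1705*(-1/8967147) = -1705/8967147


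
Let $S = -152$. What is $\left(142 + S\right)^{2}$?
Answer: $100$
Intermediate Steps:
$\left(142 + S\right)^{2} = \left(142 - 152\right)^{2} = \left(-10\right)^{2} = 100$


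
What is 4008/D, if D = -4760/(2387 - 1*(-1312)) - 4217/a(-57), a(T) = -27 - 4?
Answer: 459593352/15451123 ≈ 29.745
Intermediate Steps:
a(T) = -31
D = 15451123/114669 (D = -4760/(2387 - 1*(-1312)) - 4217/(-31) = -4760/(2387 + 1312) - 4217*(-1/31) = -4760/3699 + 4217/31 = 15451123/114669 ≈ 134.75)
4008/D = 4008/(15451123/114669) = 4008*(114669/15451123) = 459593352/15451123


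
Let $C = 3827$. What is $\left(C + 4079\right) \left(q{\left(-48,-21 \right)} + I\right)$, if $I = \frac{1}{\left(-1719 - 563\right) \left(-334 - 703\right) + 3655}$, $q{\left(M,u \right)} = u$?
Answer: $- \frac{6669430312}{40171} \approx -1.6603 \cdot 10^{5}$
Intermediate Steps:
$I = \frac{1}{2370089}$ ($I = \frac{1}{\left(-2282\right) \left(-1037\right) + 3655} = \frac{1}{2366434 + 3655} = \frac{1}{2370089} \approx 4.2193 \cdot 10^{-7}$)
$\left(C + 4079\right) \left(q{\left(-48,-21 \right)} + I\right) = \left(3827 + 4079\right) \left(-21 + \frac{1}{2370089}\right) = 7906 \left(- \frac{49771868}{2370089}\right) = - \frac{6669430312}{40171}$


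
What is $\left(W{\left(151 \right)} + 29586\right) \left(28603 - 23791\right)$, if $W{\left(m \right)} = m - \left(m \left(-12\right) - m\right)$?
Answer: $152540400$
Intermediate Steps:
$W{\left(m \right)} = 14 m$ ($W{\left(m \right)} = m - \left(- 12 m - m\right) = m - - 13 m = m + 13 m = 14 m$)
$\left(W{\left(151 \right)} + 29586\right) \left(28603 - 23791\right) = \left(14 \cdot 151 + 29586\right) \left(28603 - 23791\right) = \left(2114 + 29586\right) 4812 = 31700 \cdot 4812 = 152540400$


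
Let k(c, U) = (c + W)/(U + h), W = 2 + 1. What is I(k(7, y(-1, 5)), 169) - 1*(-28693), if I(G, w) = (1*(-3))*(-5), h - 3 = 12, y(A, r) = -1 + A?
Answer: 28708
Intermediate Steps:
W = 3
h = 15 (h = 3 + 12 = 15)
k(c, U) = (3 + c)/(15 + U) (k(c, U) = (c + 3)/(U + 15) = (3 + c)/(15 + U))
I(G, w) = 15 (I(G, w) = -3*(-5) = 15)
I(k(7, y(-1, 5)), 169) - 1*(-28693) = 15 - 1*(-28693) = 15 + 28693 = 28708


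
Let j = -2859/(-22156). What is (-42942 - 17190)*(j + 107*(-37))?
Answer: 1318585695585/5539 ≈ 2.3805e+8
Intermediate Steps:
j = 2859/22156 (j = -2859*(-1/22156) = 2859/22156 ≈ 0.12904)
(-42942 - 17190)*(j + 107*(-37)) = (-42942 - 17190)*(2859/22156 + 107*(-37)) = -60132*(2859/22156 - 3959) = -60132*(-87712745/22156) = 1318585695585/5539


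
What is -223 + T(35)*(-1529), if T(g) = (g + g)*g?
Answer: -3746273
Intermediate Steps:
T(g) = 2*g² (T(g) = (2*g)*g = 2*g²)
-223 + T(35)*(-1529) = -223 + (2*35²)*(-1529) = -223 + (2*1225)*(-1529) = -223 + 2450*(-1529) = -223 - 3746050 = -3746273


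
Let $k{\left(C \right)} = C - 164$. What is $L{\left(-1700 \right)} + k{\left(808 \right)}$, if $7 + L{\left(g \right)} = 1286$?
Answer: $1923$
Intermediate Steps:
$k{\left(C \right)} = -164 + C$
$L{\left(g \right)} = 1279$ ($L{\left(g \right)} = -7 + 1286 = 1279$)
$L{\left(-1700 \right)} + k{\left(808 \right)} = 1279 + \left(-164 + 808\right) = 1279 + 644 = 1923$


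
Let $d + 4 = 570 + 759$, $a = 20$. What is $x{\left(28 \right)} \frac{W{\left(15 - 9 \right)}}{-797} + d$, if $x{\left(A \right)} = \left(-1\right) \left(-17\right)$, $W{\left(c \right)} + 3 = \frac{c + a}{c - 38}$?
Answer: $\frac{16897437}{12752} \approx 1325.1$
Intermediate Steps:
$W{\left(c \right)} = -3 + \frac{20 + c}{-38 + c}$ ($W{\left(c \right)} = -3 + \frac{c + 20}{c - 38} = -3 + \frac{20 + c}{-38 + c}$)
$x{\left(A \right)} = 17$
$d = 1325$ ($d = -4 + \left(570 + 759\right) = -4 + 1329 = 1325$)
$x{\left(28 \right)} \frac{W{\left(15 - 9 \right)}}{-797} + d = 17 \frac{2 \frac{1}{-38 + \left(15 - 9\right)} \left(67 - \left(15 - 9\right)\right)}{-797} + 1325 = 17 \frac{2 \left(67 - 6\right)}{-38 + 6} \left(- \frac{1}{797}\right) + 1325 = 17 \frac{2 \left(67 - 6\right)}{-32} \left(- \frac{1}{797}\right) + 1325 = 17 \cdot 2 \left(- \frac{1}{32}\right) 61 \left(- \frac{1}{797}\right) + 1325 = 17 \left(\left(- \frac{61}{16}\right) \left(- \frac{1}{797}\right)\right) + 1325 = 17 \cdot \frac{61}{12752} + 1325 = \frac{1037}{12752} + 1325 = \frac{16897437}{12752}$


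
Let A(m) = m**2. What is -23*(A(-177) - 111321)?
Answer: 1839816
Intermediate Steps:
-23*(A(-177) - 111321) = -23*((-177)**2 - 111321) = -23*(31329 - 111321) = -23*(-79992) = 1839816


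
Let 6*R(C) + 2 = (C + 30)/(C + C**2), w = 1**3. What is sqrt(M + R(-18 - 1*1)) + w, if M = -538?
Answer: 1 + I*sqrt(62964993)/342 ≈ 1.0 + 23.202*I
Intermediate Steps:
w = 1
R(C) = -1/3 + (30 + C)/(6*(C + C**2)) (R(C) = -1/3 + ((C + 30)/(C + C**2))/6 = -1/3 + ((30 + C)/(C + C**2))/6 = -1/3 + (30 + C)/(6*(C + C**2)))
sqrt(M + R(-18 - 1*1)) + w = sqrt(-538 + (30 - (-18 - 1*1) - 2*(-18 - 1*1)**2)/(6*(-18 - 1*1)*(1 + (-18 - 1*1)))) + 1 = sqrt(-538 + (30 - (-18 - 1) - 2*(-18 - 1)**2)/(6*(-18 - 1)*(1 + (-18 - 1)))) + 1 = sqrt(-538 + (1/6)*(30 - 1*(-19) - 2*(-19)**2)/(-19*(1 - 19))) + 1 = sqrt(-538 + (1/6)*(-1/19)*(30 + 19 - 2*361)/(-18)) + 1 = sqrt(-538 + (1/6)*(-1/19)*(-1/18)*(30 + 19 - 722)) + 1 = sqrt(-538 + (1/6)*(-1/19)*(-1/18)*(-673)) + 1 = sqrt(-538 - 673/2052) + 1 = sqrt(-1104649/2052) + 1 = I*sqrt(62964993)/342 + 1 = 1 + I*sqrt(62964993)/342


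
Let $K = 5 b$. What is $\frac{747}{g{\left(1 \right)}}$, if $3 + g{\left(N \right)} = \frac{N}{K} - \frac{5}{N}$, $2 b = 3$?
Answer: $- \frac{11205}{118} \approx -94.958$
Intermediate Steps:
$b = \frac{3}{2}$ ($b = \frac{1}{2} \cdot 3 = \frac{3}{2} \approx 1.5$)
$K = \frac{15}{2}$ ($K = 5 \cdot \frac{3}{2} = \frac{15}{2} \approx 7.5$)
$g{\left(N \right)} = -3 - \frac{5}{N} + \frac{2 N}{15}$ ($g{\left(N \right)} = -3 + \left(\frac{N}{\frac{15}{2}} - \frac{5}{N}\right) = -3 + \left(N \frac{2}{15} - \frac{5}{N}\right) = -3 + \left(\frac{2 N}{15} - \frac{5}{N}\right) = -3 + \left(- \frac{5}{N} + \frac{2 N}{15}\right) = -3 - \frac{5}{N} + \frac{2 N}{15}$)
$\frac{747}{g{\left(1 \right)}} = \frac{747}{-3 - \frac{5}{1} + \frac{2}{15} \cdot 1} = \frac{747}{-3 - 5 + \frac{2}{15}} = \frac{747}{- \frac{118}{15}} = 747 \left(- \frac{15}{118}\right) = - \frac{11205}{118}$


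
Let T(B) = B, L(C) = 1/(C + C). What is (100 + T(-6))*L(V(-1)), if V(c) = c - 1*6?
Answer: -47/7 ≈ -6.7143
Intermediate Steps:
V(c) = -6 + c (V(c) = c - 6 = -6 + c)
L(C) = 1/(2*C)
(100 + T(-6))*L(V(-1)) = (100 - 6)*(1/(2*(-6 - 1))) = 94*((½)/(-7)) = 94*((½)*(-⅐)) = 94*(-1/14) = -47/7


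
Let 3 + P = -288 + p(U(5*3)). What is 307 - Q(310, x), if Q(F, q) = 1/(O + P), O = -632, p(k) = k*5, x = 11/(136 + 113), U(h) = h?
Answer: 260337/848 ≈ 307.00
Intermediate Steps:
x = 11/249 ≈ 0.044177
p(k) = 5*k
P = -216 (P = -3 + (-288 + 5*(5*3)) = -3 + (-288 + 5*15) = -3 + (-288 + 75) = -3 - 213 = -216)
Q(F, q) = -1/848 (Q(F, q) = 1/(-632 - 216) = 1/(-848) = -1/848)
307 - Q(310, x) = 307 - 1*(-1/848) = 307 + 1/848 = 260337/848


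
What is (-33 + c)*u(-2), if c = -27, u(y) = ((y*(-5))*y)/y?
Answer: -600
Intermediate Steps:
u(y) = -5*y (u(y) = ((-5*y)*y)/y = (-5*y²)/y = -5*y)
(-33 + c)*u(-2) = (-33 - 27)*(-5*(-2)) = -60*10 = -600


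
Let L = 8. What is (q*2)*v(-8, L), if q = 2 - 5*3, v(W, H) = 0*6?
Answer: 0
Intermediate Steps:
v(W, H) = 0
q = -13 (q = 2 - 15 = -13)
(q*2)*v(-8, L) = -13*2*0 = -26*0 = 0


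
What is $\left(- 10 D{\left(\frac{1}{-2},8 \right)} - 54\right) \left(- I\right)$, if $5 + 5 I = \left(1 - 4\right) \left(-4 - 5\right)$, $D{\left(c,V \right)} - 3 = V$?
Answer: $\frac{3608}{5} \approx 721.6$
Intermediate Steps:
$D{\left(c,V \right)} = 3 + V$
$I = \frac{22}{5}$ ($I = -1 + \frac{\left(1 - 4\right) \left(-4 - 5\right)}{5} = -1 + \frac{\left(-3\right) \left(-9\right)}{5} = -1 + \frac{1}{5} \cdot 27 = -1 + \frac{27}{5} = \frac{22}{5} \approx 4.4$)
$\left(- 10 D{\left(\frac{1}{-2},8 \right)} - 54\right) \left(- I\right) = \left(- 10 \left(3 + 8\right) - 54\right) \left(\left(-1\right) \frac{22}{5}\right) = \left(\left(-10\right) 11 - 54\right) \left(- \frac{22}{5}\right) = \left(-110 - 54\right) \left(- \frac{22}{5}\right) = \left(-164\right) \left(- \frac{22}{5}\right) = \frac{3608}{5}$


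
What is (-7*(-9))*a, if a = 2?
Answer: 126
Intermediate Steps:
(-7*(-9))*a = -7*(-9)*2 = 63*2 = 126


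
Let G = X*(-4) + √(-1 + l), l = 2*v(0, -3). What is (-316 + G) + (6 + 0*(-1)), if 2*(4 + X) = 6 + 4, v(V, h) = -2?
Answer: -314 + I*√5 ≈ -314.0 + 2.2361*I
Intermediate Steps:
l = -4 (l = 2*(-2) = -4)
X = 1 (X = -4 + (6 + 4)/2 = -4 + (½)*10 = -4 + 5 = 1)
G = -4 + I*√5 (G = 1*(-4) + √(-1 - 4) = -4 + √(-5) = -4 + I*√5 ≈ -4.0 + 2.2361*I)
(-316 + G) + (6 + 0*(-1)) = (-316 + (-4 + I*√5)) + (6 + 0*(-1)) = (-320 + I*√5) + (6 + 0) = (-320 + I*√5) + 6 = -314 + I*√5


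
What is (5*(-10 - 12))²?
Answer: 12100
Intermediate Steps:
(5*(-10 - 12))² = (5*(-22))² = (-110)² = 12100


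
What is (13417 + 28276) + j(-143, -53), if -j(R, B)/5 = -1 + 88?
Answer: 41258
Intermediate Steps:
j(R, B) = -435 (j(R, B) = -5*(-1 + 88) = -5*87 = -435)
(13417 + 28276) + j(-143, -53) = (13417 + 28276) - 435 = 41693 - 435 = 41258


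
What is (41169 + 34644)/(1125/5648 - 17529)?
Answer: -142730608/33000889 ≈ -4.3251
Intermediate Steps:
(41169 + 34644)/(1125/5648 - 17529) = 75813/(1125*(1/5648) - 17529) = 75813/(1125/5648 - 17529) = 75813/(-99002667/5648) = 75813*(-5648/99002667) = -142730608/33000889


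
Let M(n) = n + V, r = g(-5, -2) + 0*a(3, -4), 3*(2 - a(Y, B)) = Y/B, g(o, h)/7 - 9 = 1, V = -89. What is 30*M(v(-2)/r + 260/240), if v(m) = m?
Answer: -36937/14 ≈ -2638.4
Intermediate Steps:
g(o, h) = 70 (g(o, h) = 63 + 7*1 = 63 + 7 = 70)
a(Y, B) = 2 - Y/(3*B)
r = 70 (r = 70 + 0*(2 - 1/3*3/(-4)) = 70 + 0*(2 - 1/3*3*(-1/4)) = 70 + 0*(2 + 1/4) = 70 + 0*(9/4) = 70 + 0 = 70)
M(n) = -89 + n (M(n) = n - 89 = -89 + n)
30*M(v(-2)/r + 260/240) = 30*(-89 + (-2/70 + 260/240)) = 30*(-89 + (-2*1/70 + 260*(1/240))) = 30*(-89 + (-1/35 + 13/12)) = 30*(-89 + 443/420) = 30*(-36937/420) = -36937/14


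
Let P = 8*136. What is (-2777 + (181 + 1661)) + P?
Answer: 153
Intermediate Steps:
P = 1088
(-2777 + (181 + 1661)) + P = (-2777 + (181 + 1661)) + 1088 = (-2777 + 1842) + 1088 = -935 + 1088 = 153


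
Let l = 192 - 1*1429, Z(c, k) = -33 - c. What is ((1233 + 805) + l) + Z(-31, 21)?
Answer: 799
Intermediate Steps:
l = -1237 (l = 192 - 1429 = -1237)
((1233 + 805) + l) + Z(-31, 21) = ((1233 + 805) - 1237) + (-33 - 1*(-31)) = (2038 - 1237) + (-33 + 31) = 801 - 2 = 799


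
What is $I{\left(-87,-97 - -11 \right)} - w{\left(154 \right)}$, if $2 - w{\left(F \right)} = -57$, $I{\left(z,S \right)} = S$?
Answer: $-145$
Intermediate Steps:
$w{\left(F \right)} = 59$ ($w{\left(F \right)} = 2 - -57 = 2 + 57 = 59$)
$I{\left(-87,-97 - -11 \right)} - w{\left(154 \right)} = \left(-97 - -11\right) - 59 = \left(-97 + 11\right) - 59 = -86 - 59 = -145$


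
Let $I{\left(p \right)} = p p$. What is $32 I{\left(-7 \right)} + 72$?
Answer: $1640$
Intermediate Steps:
$I{\left(p \right)} = p^{2}$
$32 I{\left(-7 \right)} + 72 = 32 \left(-7\right)^{2} + 72 = 32 \cdot 49 + 72 = 1568 + 72 = 1640$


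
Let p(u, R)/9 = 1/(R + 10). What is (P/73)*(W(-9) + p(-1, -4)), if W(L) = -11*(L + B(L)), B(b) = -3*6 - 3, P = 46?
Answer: 15249/73 ≈ 208.89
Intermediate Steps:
p(u, R) = 9/(10 + R) (p(u, R) = 9/(R + 10) = 9/(10 + R))
B(b) = -21 (B(b) = -18 - 3 = -21)
W(L) = 231 - 11*L (W(L) = -11*(L - 21) = -11*(-21 + L) = 231 - 11*L)
(P/73)*(W(-9) + p(-1, -4)) = (46/73)*((231 - 11*(-9)) + 9/(10 - 4)) = (46*(1/73))*((231 + 99) + 9/6) = 46*(330 + 9*(⅙))/73 = 46*(330 + 3/2)/73 = (46/73)*(663/2) = 15249/73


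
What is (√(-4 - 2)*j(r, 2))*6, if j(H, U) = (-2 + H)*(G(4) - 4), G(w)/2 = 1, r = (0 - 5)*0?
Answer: 24*I*√6 ≈ 58.788*I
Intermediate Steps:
r = 0 (r = -5*0 = 0)
G(w) = 2 (G(w) = 2*1 = 2)
j(H, U) = 4 - 2*H (j(H, U) = (-2 + H)*(2 - 4) = (-2 + H)*(-2) = 4 - 2*H)
(√(-4 - 2)*j(r, 2))*6 = (√(-4 - 2)*(4 - 2*0))*6 = (√(-6)*(4 + 0))*6 = ((I*√6)*4)*6 = (4*I*√6)*6 = 24*I*√6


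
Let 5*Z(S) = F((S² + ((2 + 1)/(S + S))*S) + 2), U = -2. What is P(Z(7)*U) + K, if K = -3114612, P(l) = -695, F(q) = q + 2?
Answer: -3115307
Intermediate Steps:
F(q) = 2 + q
Z(S) = 11/10 + S²/5 (Z(S) = (2 + ((S² + ((2 + 1)/(S + S))*S) + 2))/5 = (2 + ((S² + (3/((2*S)))*S) + 2))/5 = (2 + ((S² + (3*(1/(2*S)))*S) + 2))/5 = (2 + ((S² + (3/(2*S))*S) + 2))/5 = (2 + ((S² + 3/2) + 2))/5 = (2 + ((3/2 + S²) + 2))/5 = (2 + (7/2 + S²))/5 = (11/2 + S²)/5 = 11/10 + S²/5)
P(Z(7)*U) + K = -695 - 3114612 = -3115307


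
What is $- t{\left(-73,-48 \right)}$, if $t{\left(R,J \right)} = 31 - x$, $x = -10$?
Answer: $-41$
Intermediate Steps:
$t{\left(R,J \right)} = 41$ ($t{\left(R,J \right)} = 31 - -10 = 31 + 10 = 41$)
$- t{\left(-73,-48 \right)} = \left(-1\right) 41 = -41$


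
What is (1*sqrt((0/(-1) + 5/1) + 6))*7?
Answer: 7*sqrt(11) ≈ 23.216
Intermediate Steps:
(1*sqrt((0/(-1) + 5/1) + 6))*7 = (1*sqrt((0*(-1) + 5*1) + 6))*7 = (1*sqrt((0 + 5) + 6))*7 = (1*sqrt(5 + 6))*7 = (1*sqrt(11))*7 = sqrt(11)*7 = 7*sqrt(11)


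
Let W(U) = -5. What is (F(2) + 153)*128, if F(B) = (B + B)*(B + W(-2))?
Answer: 18048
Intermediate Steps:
F(B) = 2*B*(-5 + B) (F(B) = (B + B)*(B - 5) = (2*B)*(-5 + B) = 2*B*(-5 + B))
(F(2) + 153)*128 = (2*2*(-5 + 2) + 153)*128 = (2*2*(-3) + 153)*128 = (-12 + 153)*128 = 141*128 = 18048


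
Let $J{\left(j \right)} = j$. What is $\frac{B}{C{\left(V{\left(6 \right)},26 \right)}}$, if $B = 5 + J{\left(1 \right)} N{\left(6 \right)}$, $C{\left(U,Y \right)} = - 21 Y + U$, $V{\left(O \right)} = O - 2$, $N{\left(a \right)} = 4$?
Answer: $- \frac{9}{542} \approx -0.016605$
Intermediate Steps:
$V{\left(O \right)} = -2 + O$
$C{\left(U,Y \right)} = U - 21 Y$
$B = 9$ ($B = 5 + 1 \cdot 4 = 5 + 4 = 9$)
$\frac{B}{C{\left(V{\left(6 \right)},26 \right)}} = \frac{9}{\left(-2 + 6\right) - 546} = \frac{9}{4 - 546} = \frac{9}{-542} = 9 \left(- \frac{1}{542}\right) = - \frac{9}{542}$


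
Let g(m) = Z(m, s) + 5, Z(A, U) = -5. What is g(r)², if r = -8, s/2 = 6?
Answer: 0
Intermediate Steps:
s = 12 (s = 2*6 = 12)
g(m) = 0 (g(m) = -5 + 5 = 0)
g(r)² = 0² = 0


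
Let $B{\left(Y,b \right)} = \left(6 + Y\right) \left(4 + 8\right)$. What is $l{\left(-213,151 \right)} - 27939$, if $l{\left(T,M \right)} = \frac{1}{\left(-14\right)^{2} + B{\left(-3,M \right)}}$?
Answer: $- \frac{6481847}{232} \approx -27939.0$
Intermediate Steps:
$B{\left(Y,b \right)} = 72 + 12 Y$ ($B{\left(Y,b \right)} = \left(6 + Y\right) 12 = 72 + 12 Y$)
$l{\left(T,M \right)} = \frac{1}{232}$ ($l{\left(T,M \right)} = \frac{1}{\left(-14\right)^{2} + \left(72 + 12 \left(-3\right)\right)} = \frac{1}{196 + \left(72 - 36\right)} = \frac{1}{196 + 36} = \frac{1}{232}$)
$l{\left(-213,151 \right)} - 27939 = \frac{1}{232} - 27939 = - \frac{6481847}{232}$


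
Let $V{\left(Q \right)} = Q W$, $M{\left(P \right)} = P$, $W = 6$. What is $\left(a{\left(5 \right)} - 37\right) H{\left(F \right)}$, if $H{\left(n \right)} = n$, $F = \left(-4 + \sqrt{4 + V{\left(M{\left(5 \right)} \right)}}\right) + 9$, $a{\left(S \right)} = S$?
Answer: $-160 - 32 \sqrt{34} \approx -346.59$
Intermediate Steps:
$V{\left(Q \right)} = 6 Q$ ($V{\left(Q \right)} = Q 6 = 6 Q$)
$F = 5 + \sqrt{34}$ ($F = \left(-4 + \sqrt{4 + 6 \cdot 5}\right) + 9 = \left(-4 + \sqrt{4 + 30}\right) + 9 = \left(-4 + \sqrt{34}\right) + 9 = 5 + \sqrt{34} \approx 10.831$)
$\left(a{\left(5 \right)} - 37\right) H{\left(F \right)} = \left(5 - 37\right) \left(5 + \sqrt{34}\right) = - 32 \left(5 + \sqrt{34}\right) = -160 - 32 \sqrt{34}$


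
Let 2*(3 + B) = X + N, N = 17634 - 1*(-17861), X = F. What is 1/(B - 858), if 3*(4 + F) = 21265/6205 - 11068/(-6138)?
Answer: 11425887/192930349127 ≈ 5.9223e-5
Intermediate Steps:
F = -25783397/11425887 (F = -4 + (21265/6205 - 11068/(-6138))/3 = -4 + (21265*(1/6205) - 11068*(-1/6138))/3 = -4 + (4253/1241 + 5534/3069)/3 = -4 + (⅓)*(19920151/3808629) = -4 + 19920151/11425887 = -25783397/11425887 ≈ -2.2566)
X = -25783397/11425887 ≈ -2.2566
N = 35495 (N = 17634 + 17861 = 35495)
B = 202733760173/11425887 (B = -3 + (-25783397/11425887 + 35495)/2 = -3 + (½)*(405536075668/11425887) = -3 + 202768037834/11425887 = 202733760173/11425887 ≈ 17743.)
1/(B - 858) = 1/(202733760173/11425887 - 858) = 1/(192930349127/11425887) = 11425887/192930349127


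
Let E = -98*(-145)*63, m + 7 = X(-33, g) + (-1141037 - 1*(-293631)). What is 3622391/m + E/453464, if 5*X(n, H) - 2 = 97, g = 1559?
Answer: -1105015122485/480327887556 ≈ -2.3005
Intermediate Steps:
X(n, H) = 99/5 (X(n, H) = ⅖ + (⅕)*97 = ⅖ + 97/5 = 99/5)
m = -4236966/5 (m = -7 + (99/5 + (-1141037 - 1*(-293631))) = -7 + (99/5 + (-1141037 + 293631)) = -7 + (99/5 - 847406) = -7 - 4236931/5 = -4236966/5 ≈ -8.4739e+5)
E = 895230 (E = 14210*63 = 895230)
3622391/m + E/453464 = 3622391/(-4236966/5) + 895230/453464 = 3622391*(-5/4236966) + 895230*(1/453464) = -18111955/4236966 + 447615/226732 = -1105015122485/480327887556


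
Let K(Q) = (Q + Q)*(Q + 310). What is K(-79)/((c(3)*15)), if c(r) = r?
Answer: -12166/15 ≈ -811.07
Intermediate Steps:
K(Q) = 2*Q*(310 + Q) (K(Q) = (2*Q)*(310 + Q) = 2*Q*(310 + Q))
K(-79)/((c(3)*15)) = (2*(-79)*(310 - 79))/((3*15)) = (2*(-79)*231)/45 = -36498*1/45 = -12166/15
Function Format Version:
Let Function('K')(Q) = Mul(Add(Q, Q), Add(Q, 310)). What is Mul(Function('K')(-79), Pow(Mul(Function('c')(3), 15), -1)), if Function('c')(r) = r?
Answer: Rational(-12166, 15) ≈ -811.07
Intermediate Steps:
Function('K')(Q) = Mul(2, Q, Add(310, Q)) (Function('K')(Q) = Mul(Mul(2, Q), Add(310, Q)) = Mul(2, Q, Add(310, Q)))
Mul(Function('K')(-79), Pow(Mul(Function('c')(3), 15), -1)) = Mul(Mul(2, -79, Add(310, -79)), Pow(Mul(3, 15), -1)) = Mul(Mul(2, -79, 231), Pow(45, -1)) = Mul(-36498, Rational(1, 45)) = Rational(-12166, 15)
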